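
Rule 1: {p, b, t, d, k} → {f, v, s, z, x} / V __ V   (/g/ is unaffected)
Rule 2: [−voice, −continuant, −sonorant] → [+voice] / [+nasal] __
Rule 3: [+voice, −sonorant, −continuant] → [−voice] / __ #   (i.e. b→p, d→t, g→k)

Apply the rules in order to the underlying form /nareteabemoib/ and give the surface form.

nareseavemoip

Rule 1 (intervocalic spirantization): /t/ is a stop between vowels /e/ and /e/, so it spirantizes to the fricative [s]. /b/ is a stop between vowels /a/ and /e/, so it spirantizes to the fricative [v]. /nareteabemoib/ → nareseavemoib.
Rule 2 (post-nasal voicing): no segment meets the environment; /nareseavemoib/ is unchanged.
Rule 3 (final devoicing): /b/ is a voiced stop in word-final position, so it devoices to [p]. /nareseavemoib/ → nareseavemoip.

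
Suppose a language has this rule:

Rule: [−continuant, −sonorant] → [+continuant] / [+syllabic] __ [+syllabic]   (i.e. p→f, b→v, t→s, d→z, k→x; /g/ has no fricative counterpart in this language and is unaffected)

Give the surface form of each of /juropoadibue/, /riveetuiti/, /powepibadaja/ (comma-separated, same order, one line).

jurofoazivue, riveesuisi, powefivazaja

/juropoadibue/: /p/ is a stop between vowels /o/ and /o/, so it spirantizes to the fricative [f]. /d/ is a stop between vowels /a/ and /i/, so it spirantizes to the fricative [z]. /b/ is a stop between vowels /i/ and /u/, so it spirantizes to the fricative [v]. → [jurofoazivue].
/riveetuiti/: /t/ is a stop between vowels /e/ and /u/, so it spirantizes to the fricative [s]. /t/ is a stop between vowels /i/ and /i/, so it spirantizes to the fricative [s]. → [riveesuisi].
/powepibadaja/: /p/ is a stop between vowels /e/ and /i/, so it spirantizes to the fricative [f]. /b/ is a stop between vowels /i/ and /a/, so it spirantizes to the fricative [v]. /d/ is a stop between vowels /a/ and /a/, so it spirantizes to the fricative [z]. → [powefivazaja].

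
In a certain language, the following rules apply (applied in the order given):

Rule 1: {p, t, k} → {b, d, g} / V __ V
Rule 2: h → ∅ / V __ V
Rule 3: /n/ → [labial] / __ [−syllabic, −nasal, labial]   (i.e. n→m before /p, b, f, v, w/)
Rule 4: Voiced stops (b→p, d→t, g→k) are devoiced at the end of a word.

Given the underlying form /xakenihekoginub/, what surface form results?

Rule 1 (intervocalic voicing): /k/ is a voiceless stop between vowels /a/ and /e/, so it voices to [g]. /k/ is a voiceless stop between vowels /e/ and /o/, so it voices to [g]. /xakenihekoginub/ → xagenihegoginub.
Rule 2 (intervocalic h-deletion): /h/ occurs between vowels /i/ and /e/, so it deletes. /xagenihegoginub/ → xageniegoginub.
Rule 3 (nasal place assimilation): no segment meets the environment; /xageniegoginub/ is unchanged.
Rule 4 (final devoicing): /b/ is a voiced stop in word-final position, so it devoices to [p]. /xageniegoginub/ → xageniegoginup.

xageniegoginup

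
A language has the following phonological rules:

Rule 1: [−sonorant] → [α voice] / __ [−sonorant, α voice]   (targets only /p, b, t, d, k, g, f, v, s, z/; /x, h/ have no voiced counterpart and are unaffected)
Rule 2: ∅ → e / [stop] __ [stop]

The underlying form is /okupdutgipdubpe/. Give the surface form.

okubedudegibedupepe

Rule 1 (regressive voicing assimilation): /p/ precedes the voiced obstruent /d/, so it voices to [b] by assimilation. /t/ precedes the voiced obstruent /g/, so it voices to [d] by assimilation. /p/ precedes the voiced obstruent /d/, so it voices to [b] by assimilation. /b/ precedes the voiceless obstruent /p/, so it devoices to [p] by assimilation. /okupdutgipdubpe/ → okubdudgibduppe.
Rule 2 (stop-cluster e-epenthesis): /b/ and /d/ form a stop–stop cluster, so [e] is inserted between them. /d/ and /g/ form a stop–stop cluster, so [e] is inserted between them. /b/ and /d/ form a stop–stop cluster, so [e] is inserted between them. /p/ and /p/ form a stop–stop cluster, so [e] is inserted between them. /okubdudgibduppe/ → okubedudegibedupepe.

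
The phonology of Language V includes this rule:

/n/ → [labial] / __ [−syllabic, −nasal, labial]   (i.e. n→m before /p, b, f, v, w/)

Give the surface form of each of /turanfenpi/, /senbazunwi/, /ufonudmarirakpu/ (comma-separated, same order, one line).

/turanfenpi/: /n/ precedes the labial consonant /f/, so it assimilates in place to [m]. /n/ precedes the labial consonant /p/, so it assimilates in place to [m]. → [turamfempi].
/senbazunwi/: /n/ precedes the labial consonant /b/, so it assimilates in place to [m]. /n/ precedes the labial consonant /w/, so it assimilates in place to [m]. → [sembazumwi].
/ufonudmarirakpu/: the rule's environment is not met; surfaces unchanged as [ufonudmarirakpu].

turamfempi, sembazumwi, ufonudmarirakpu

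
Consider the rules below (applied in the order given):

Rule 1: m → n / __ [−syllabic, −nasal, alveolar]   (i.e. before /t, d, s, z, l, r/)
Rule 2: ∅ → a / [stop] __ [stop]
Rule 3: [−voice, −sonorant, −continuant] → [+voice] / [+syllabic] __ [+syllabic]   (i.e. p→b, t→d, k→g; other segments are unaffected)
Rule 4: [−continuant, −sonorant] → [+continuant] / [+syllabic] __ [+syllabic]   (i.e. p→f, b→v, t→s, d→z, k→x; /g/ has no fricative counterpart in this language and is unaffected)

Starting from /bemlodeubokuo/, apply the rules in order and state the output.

Rule 1 (nasal place assimilation): /m/ precedes the alveolar consonant /l/, so it assimilates in place to [n]. /bemlodeubokuo/ → benlodeubokuo.
Rule 2 (stop-cluster a-epenthesis): no segment meets the environment; /benlodeubokuo/ is unchanged.
Rule 3 (intervocalic voicing): /k/ is a voiceless stop between vowels /o/ and /u/, so it voices to [g]. /benlodeubokuo/ → benlodeuboguo.
Rule 4 (intervocalic spirantization): /d/ is a stop between vowels /o/ and /e/, so it spirantizes to the fricative [z]. /b/ is a stop between vowels /u/ and /o/, so it spirantizes to the fricative [v]. /benlodeuboguo/ → benlozeuvoguo.

benlozeuvoguo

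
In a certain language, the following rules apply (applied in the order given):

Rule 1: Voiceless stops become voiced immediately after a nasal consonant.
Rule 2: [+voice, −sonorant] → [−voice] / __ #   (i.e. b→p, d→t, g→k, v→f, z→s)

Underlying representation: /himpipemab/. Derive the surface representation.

Rule 1 (post-nasal voicing): /p/ is a voiceless stop immediately after the nasal /m/, so it voices to [b]. /himpipemab/ → himbipemab.
Rule 2 (final devoicing): /b/ is a voiced obstruent in word-final position, so it devoices to [p]. /himbipemab/ → himbipemap.

himbipemap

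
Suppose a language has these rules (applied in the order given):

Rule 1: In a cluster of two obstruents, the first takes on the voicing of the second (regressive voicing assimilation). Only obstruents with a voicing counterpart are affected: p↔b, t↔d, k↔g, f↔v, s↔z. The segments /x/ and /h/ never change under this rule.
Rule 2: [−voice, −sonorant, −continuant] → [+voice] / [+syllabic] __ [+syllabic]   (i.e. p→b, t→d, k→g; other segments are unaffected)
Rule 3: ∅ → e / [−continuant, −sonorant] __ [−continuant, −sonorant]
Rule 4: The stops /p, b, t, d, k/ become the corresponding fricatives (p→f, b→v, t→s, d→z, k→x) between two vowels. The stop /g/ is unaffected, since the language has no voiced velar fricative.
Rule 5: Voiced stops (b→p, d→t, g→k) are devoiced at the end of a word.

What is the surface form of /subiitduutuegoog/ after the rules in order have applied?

Rule 1 (regressive voicing assimilation): /t/ precedes the voiced obstruent /d/, so it voices to [d] by assimilation. /subiitduutuegoog/ → subiidduutuegoog.
Rule 2 (intervocalic voicing): /t/ is a voiceless stop between vowels /u/ and /u/, so it voices to [d]. /subiidduutuegoog/ → subiidduuduegoog.
Rule 3 (stop-cluster e-epenthesis): /d/ and /d/ form a stop–stop cluster, so [e] is inserted between them. /subiidduuduegoog/ → subiideduuduegoog.
Rule 4 (intervocalic spirantization): /b/ is a stop between vowels /u/ and /i/, so it spirantizes to the fricative [v]. /d/ is a stop between vowels /i/ and /e/, so it spirantizes to the fricative [z]. /d/ is a stop between vowels /e/ and /u/, so it spirantizes to the fricative [z]. /d/ is a stop between vowels /u/ and /u/, so it spirantizes to the fricative [z]. /subiideduuduegoog/ → suviizezuuzuegoog.
Rule 5 (final devoicing): /g/ is a voiced stop in word-final position, so it devoices to [k]. /suviizezuuzuegoog/ → suviizezuuzuegook.

suviizezuuzuegook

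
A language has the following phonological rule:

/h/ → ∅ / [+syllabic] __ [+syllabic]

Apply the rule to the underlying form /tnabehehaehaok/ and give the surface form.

tnabeeaeaok

/h/ occurs between vowels /e/ and /e/, so it deletes.
/h/ occurs between vowels /e/ and /a/, so it deletes.
/h/ occurs between vowels /e/ and /a/, so it deletes.
Surface form: [tnabeeaeaok].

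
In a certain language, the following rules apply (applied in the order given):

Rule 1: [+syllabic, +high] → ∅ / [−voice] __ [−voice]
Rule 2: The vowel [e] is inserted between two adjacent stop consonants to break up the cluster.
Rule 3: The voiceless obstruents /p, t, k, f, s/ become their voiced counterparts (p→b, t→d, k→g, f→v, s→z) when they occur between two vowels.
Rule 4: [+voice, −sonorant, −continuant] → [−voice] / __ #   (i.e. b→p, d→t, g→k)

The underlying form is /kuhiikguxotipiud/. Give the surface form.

Rule 1 (high vowel syncope): /u/ is a high vowel flanked by voiceless consonants /k/ and /h/, so it deletes. /i/ is a high vowel flanked by voiceless consonants /t/ and /p/, so it deletes. /kuhiikguxotipiud/ → khiikguxotpiud.
Rule 2 (stop-cluster e-epenthesis): /k/ and /g/ form a stop–stop cluster, so [e] is inserted between them. /t/ and /p/ form a stop–stop cluster, so [e] is inserted between them. /khiikguxotpiud/ → khiikeguxotepiud.
Rule 3 (intervocalic voicing): /k/ is a voiceless obstruent between vowels /i/ and /e/, so it voices to [g]. /t/ is a voiceless obstruent between vowels /o/ and /e/, so it voices to [d]. /p/ is a voiceless obstruent between vowels /e/ and /i/, so it voices to [b]. /khiikeguxotepiud/ → khiigeguxodebiud.
Rule 4 (final devoicing): /d/ is a voiced stop in word-final position, so it devoices to [t]. /khiigeguxodebiud/ → khiigeguxodebiut.

khiigeguxodebiut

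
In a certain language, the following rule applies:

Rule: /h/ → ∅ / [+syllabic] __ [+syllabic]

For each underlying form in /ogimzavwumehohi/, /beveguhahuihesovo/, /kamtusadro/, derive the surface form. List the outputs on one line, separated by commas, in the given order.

/ogimzavwumehohi/: /h/ occurs between vowels /e/ and /o/, so it deletes. /h/ occurs between vowels /o/ and /i/, so it deletes. → [ogimzavwumeoi].
/beveguhahuihesovo/: /h/ occurs between vowels /u/ and /a/, so it deletes. /h/ occurs between vowels /a/ and /u/, so it deletes. /h/ occurs between vowels /i/ and /e/, so it deletes. → [beveguauiesovo].
/kamtusadro/: the rule's environment is not met; surfaces unchanged as [kamtusadro].

ogimzavwumeoi, beveguauiesovo, kamtusadro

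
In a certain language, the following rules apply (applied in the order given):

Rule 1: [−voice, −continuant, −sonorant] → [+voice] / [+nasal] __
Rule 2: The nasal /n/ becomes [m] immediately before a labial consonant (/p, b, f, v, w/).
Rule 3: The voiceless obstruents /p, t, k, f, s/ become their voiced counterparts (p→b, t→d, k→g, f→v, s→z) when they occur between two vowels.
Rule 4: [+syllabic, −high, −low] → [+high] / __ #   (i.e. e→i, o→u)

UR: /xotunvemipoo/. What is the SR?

Rule 1 (post-nasal voicing): no segment meets the environment; /xotunvemipoo/ is unchanged.
Rule 2 (nasal place assimilation): /n/ precedes the labial consonant /v/, so it assimilates in place to [m]. /xotunvemipoo/ → xotumvemipoo.
Rule 3 (intervocalic voicing): /t/ is a voiceless obstruent between vowels /o/ and /u/, so it voices to [d]. /p/ is a voiceless obstruent between vowels /i/ and /o/, so it voices to [b]. /xotumvemipoo/ → xodumvemiboo.
Rule 4 (final vowel raising): /o/ is a mid vowel in word-final position, so it raises to [u]. /xodumvemiboo/ → xodumvemibou.

xodumvemibou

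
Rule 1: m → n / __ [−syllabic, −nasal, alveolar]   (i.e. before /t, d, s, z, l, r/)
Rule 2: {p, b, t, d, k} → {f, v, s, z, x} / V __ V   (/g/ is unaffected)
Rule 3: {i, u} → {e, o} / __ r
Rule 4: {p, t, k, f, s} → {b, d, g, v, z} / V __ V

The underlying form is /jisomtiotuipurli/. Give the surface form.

jizontiozuivorli

Rule 1 (nasal place assimilation): /m/ precedes the alveolar consonant /t/, so it assimilates in place to [n]. /jisomtiotuipurli/ → jisontiotuipurli.
Rule 2 (intervocalic spirantization): /t/ is a stop between vowels /o/ and /u/, so it spirantizes to the fricative [s]. /p/ is a stop between vowels /i/ and /u/, so it spirantizes to the fricative [f]. /jisontiotuipurli/ → jisontiosuifurli.
Rule 3 (pre-rhotic lowering): /u/ is a high vowel immediately before /r/, so it lowers to [o]. /jisontiosuifurli/ → jisontiosuiforli.
Rule 4 (intervocalic voicing): /s/ is a voiceless obstruent between vowels /i/ and /o/, so it voices to [z]. /s/ is a voiceless obstruent between vowels /o/ and /u/, so it voices to [z]. /f/ is a voiceless obstruent between vowels /i/ and /o/, so it voices to [v]. /jisontiosuiforli/ → jizontiozuivorli.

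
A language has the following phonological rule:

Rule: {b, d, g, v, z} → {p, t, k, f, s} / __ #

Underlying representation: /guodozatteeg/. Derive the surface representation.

guodozatteek

Scanning /guodozatteeg/: /g/ at position 1 is not in the conditioning environment; /d/ at position 4 is not in the conditioning environment; /z/ at position 6 is not in the conditioning environment; /g/ is a voiced obstruent in word-final position, so it devoices to [k].
Result: [guodozatteek].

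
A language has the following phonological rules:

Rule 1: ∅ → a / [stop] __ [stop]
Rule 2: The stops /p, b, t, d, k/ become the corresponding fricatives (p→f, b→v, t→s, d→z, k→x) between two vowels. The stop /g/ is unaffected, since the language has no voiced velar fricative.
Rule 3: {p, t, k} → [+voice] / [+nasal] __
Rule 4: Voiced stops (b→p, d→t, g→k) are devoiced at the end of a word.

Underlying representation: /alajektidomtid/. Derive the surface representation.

Rule 1 (stop-cluster a-epenthesis): /k/ and /t/ form a stop–stop cluster, so [a] is inserted between them. /alajektidomtid/ → alajekatidomtid.
Rule 2 (intervocalic spirantization): /k/ is a stop between vowels /e/ and /a/, so it spirantizes to the fricative [x]. /t/ is a stop between vowels /a/ and /i/, so it spirantizes to the fricative [s]. /d/ is a stop between vowels /i/ and /o/, so it spirantizes to the fricative [z]. /alajekatidomtid/ → alajexasizomtid.
Rule 3 (post-nasal voicing): /t/ is a voiceless stop immediately after the nasal /m/, so it voices to [d]. /alajexasizomtid/ → alajexasizomdid.
Rule 4 (final devoicing): /d/ is a voiced stop in word-final position, so it devoices to [t]. /alajexasizomdid/ → alajexasizomdit.

alajexasizomdit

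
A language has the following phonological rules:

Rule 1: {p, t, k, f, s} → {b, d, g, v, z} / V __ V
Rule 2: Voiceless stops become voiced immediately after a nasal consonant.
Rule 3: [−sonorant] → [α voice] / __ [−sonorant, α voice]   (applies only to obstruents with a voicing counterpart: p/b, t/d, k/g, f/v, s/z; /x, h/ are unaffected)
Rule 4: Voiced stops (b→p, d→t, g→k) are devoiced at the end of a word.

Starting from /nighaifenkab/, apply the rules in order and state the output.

Rule 1 (intervocalic voicing): /f/ is a voiceless obstruent between vowels /i/ and /e/, so it voices to [v]. /nighaifenkab/ → nighaivenkab.
Rule 2 (post-nasal voicing): /k/ is a voiceless stop immediately after the nasal /n/, so it voices to [g]. /nighaivenkab/ → nighaivengab.
Rule 3 (regressive voicing assimilation): /g/ precedes the voiceless obstruent /h/, so it devoices to [k] by assimilation. /nighaivengab/ → nikhaivengab.
Rule 4 (final devoicing): /b/ is a voiced stop in word-final position, so it devoices to [p]. /nikhaivengab/ → nikhaivengap.

nikhaivengap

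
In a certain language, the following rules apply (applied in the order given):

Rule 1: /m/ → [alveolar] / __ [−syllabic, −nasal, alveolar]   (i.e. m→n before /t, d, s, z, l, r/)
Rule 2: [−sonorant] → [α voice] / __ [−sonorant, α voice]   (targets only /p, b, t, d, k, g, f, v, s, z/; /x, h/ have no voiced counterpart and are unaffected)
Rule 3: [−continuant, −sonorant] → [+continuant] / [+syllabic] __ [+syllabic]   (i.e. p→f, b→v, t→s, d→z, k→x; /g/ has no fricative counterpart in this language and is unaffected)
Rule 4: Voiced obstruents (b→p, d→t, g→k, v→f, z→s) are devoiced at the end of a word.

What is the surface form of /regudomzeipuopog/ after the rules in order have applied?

Rule 1 (nasal place assimilation): /m/ precedes the alveolar consonant /z/, so it assimilates in place to [n]. /regudomzeipuopog/ → regudonzeipuopog.
Rule 2 (regressive voicing assimilation): no segment meets the environment; /regudonzeipuopog/ is unchanged.
Rule 3 (intervocalic spirantization): /d/ is a stop between vowels /u/ and /o/, so it spirantizes to the fricative [z]. /p/ is a stop between vowels /i/ and /u/, so it spirantizes to the fricative [f]. /p/ is a stop between vowels /o/ and /o/, so it spirantizes to the fricative [f]. /regudonzeipuopog/ → reguzonzeifuofog.
Rule 4 (final devoicing): /g/ is a voiced obstruent in word-final position, so it devoices to [k]. /reguzonzeifuofog/ → reguzonzeifuofok.

reguzonzeifuofok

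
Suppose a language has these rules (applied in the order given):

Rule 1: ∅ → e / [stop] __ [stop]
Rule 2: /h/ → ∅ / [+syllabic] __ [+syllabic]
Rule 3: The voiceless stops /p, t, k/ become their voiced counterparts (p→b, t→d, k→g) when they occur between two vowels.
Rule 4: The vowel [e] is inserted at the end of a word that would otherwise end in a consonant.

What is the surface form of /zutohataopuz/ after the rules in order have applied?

zudoadaobuze

Rule 1 (stop-cluster e-epenthesis): no segment meets the environment; /zutohataopuz/ is unchanged.
Rule 2 (intervocalic h-deletion): /h/ occurs between vowels /o/ and /a/, so it deletes. /zutohataopuz/ → zutoataopuz.
Rule 3 (intervocalic voicing): /t/ is a voiceless stop between vowels /u/ and /o/, so it voices to [d]. /t/ is a voiceless stop between vowels /a/ and /a/, so it voices to [d]. /p/ is a voiceless stop between vowels /o/ and /u/, so it voices to [b]. /zutoataopuz/ → zudoadaobuz.
Rule 4 (final e-epenthesis): the form ends in the consonant /z/, so [e] is inserted word-finally. /zudoadaobuz/ → zudoadaobuze.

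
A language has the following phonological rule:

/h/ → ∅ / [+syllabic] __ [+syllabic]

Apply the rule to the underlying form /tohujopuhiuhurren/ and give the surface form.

/h/ occurs between vowels /o/ and /u/, so it deletes.
/h/ occurs between vowels /u/ and /i/, so it deletes.
/h/ occurs between vowels /u/ and /u/, so it deletes.
Surface form: [toujopuiuurren].

toujopuiuurren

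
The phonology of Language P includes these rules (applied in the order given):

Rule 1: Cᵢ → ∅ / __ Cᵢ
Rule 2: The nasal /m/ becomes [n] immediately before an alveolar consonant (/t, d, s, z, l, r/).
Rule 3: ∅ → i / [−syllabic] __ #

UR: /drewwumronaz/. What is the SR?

drewunronazi

Rule 1 (degemination): /ww/ is a geminate; the first /w/ deletes. /drewwumronaz/ → drewumronaz.
Rule 2 (nasal place assimilation): /m/ precedes the alveolar consonant /r/, so it assimilates in place to [n]. /drewumronaz/ → drewunronaz.
Rule 3 (final i-epenthesis): the form ends in the consonant /z/, so [i] is inserted word-finally. /drewunronaz/ → drewunronazi.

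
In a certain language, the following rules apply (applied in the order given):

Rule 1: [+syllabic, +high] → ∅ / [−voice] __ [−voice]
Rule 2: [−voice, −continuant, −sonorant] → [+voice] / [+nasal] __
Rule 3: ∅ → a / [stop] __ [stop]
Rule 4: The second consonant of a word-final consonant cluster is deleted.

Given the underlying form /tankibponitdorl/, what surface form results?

Rule 1 (high vowel syncope): no segment meets the environment; /tankibponitdorl/ is unchanged.
Rule 2 (post-nasal voicing): /k/ is a voiceless stop immediately after the nasal /n/, so it voices to [g]. /tankibponitdorl/ → tangibponitdorl.
Rule 3 (stop-cluster a-epenthesis): /b/ and /p/ form a stop–stop cluster, so [a] is inserted between them. /t/ and /d/ form a stop–stop cluster, so [a] is inserted between them. /tangibponitdorl/ → tangibaponitadorl.
Rule 4 (final cluster simplification): /l/ is the second consonant of a word-final cluster /rl/, so it deletes. /tangibaponitadorl/ → tangibaponitador.

tangibaponitador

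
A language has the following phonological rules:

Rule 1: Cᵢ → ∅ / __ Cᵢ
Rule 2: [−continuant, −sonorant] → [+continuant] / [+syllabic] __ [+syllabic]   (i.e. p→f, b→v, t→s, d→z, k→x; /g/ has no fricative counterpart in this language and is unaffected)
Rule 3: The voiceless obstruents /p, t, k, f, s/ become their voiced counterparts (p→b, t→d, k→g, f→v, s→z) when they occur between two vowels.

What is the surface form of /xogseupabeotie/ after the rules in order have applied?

Rule 1 (degemination): no segment meets the environment; /xogseupabeotie/ is unchanged.
Rule 2 (intervocalic spirantization): /p/ is a stop between vowels /u/ and /a/, so it spirantizes to the fricative [f]. /b/ is a stop between vowels /a/ and /e/, so it spirantizes to the fricative [v]. /t/ is a stop between vowels /o/ and /i/, so it spirantizes to the fricative [s]. /xogseupabeotie/ → xogseufaveosie.
Rule 3 (intervocalic voicing): /f/ is a voiceless obstruent between vowels /u/ and /a/, so it voices to [v]. /s/ is a voiceless obstruent between vowels /o/ and /i/, so it voices to [z]. /xogseufaveosie/ → xogseuvaveozie.

xogseuvaveozie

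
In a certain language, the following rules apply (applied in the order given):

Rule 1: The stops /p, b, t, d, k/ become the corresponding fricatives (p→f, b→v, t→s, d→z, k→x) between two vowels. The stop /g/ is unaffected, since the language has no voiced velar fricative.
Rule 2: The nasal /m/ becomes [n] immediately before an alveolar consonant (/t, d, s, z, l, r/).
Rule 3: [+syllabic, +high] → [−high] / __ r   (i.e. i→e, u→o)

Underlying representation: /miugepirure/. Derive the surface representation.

Rule 1 (intervocalic spirantization): /p/ is a stop between vowels /e/ and /i/, so it spirantizes to the fricative [f]. /miugepirure/ → miugefirure.
Rule 2 (nasal place assimilation): no segment meets the environment; /miugefirure/ is unchanged.
Rule 3 (pre-rhotic lowering): /i/ is a high vowel immediately before /r/, so it lowers to [e]. /u/ is a high vowel immediately before /r/, so it lowers to [o]. /miugefirure/ → miugeferore.

miugeferore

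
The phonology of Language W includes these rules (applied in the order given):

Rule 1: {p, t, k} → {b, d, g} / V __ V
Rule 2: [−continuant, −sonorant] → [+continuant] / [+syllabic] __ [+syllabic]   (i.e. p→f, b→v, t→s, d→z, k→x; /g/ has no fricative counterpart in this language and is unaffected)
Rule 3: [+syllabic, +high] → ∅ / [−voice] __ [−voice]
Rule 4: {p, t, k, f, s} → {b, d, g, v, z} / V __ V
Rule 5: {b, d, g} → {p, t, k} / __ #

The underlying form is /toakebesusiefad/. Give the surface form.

toagevessievat

Rule 1 (intervocalic voicing): /k/ is a voiceless stop between vowels /a/ and /e/, so it voices to [g]. /toakebesusiefad/ → toagebesusiefad.
Rule 2 (intervocalic spirantization): /b/ is a stop between vowels /e/ and /e/, so it spirantizes to the fricative [v]. /toagebesusiefad/ → toagevesusiefad.
Rule 3 (high vowel syncope): /u/ is a high vowel flanked by voiceless consonants /s/ and /s/, so it deletes. /toagevesusiefad/ → toagevessiefad.
Rule 4 (intervocalic voicing): /f/ is a voiceless obstruent between vowels /e/ and /a/, so it voices to [v]. /toagevessiefad/ → toagevessievad.
Rule 5 (final devoicing): /d/ is a voiced stop in word-final position, so it devoices to [t]. /toagevessievad/ → toagevessievat.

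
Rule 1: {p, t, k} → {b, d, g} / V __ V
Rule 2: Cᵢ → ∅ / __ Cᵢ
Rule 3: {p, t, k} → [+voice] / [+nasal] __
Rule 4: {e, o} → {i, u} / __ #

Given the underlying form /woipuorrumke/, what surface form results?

woibuorumgi

Rule 1 (intervocalic voicing): /p/ is a voiceless stop between vowels /i/ and /u/, so it voices to [b]. /woipuorrumke/ → woibuorrumke.
Rule 2 (degemination): /rr/ is a geminate; the first /r/ deletes. /woibuorrumke/ → woibuorumke.
Rule 3 (post-nasal voicing): /k/ is a voiceless stop immediately after the nasal /m/, so it voices to [g]. /woibuorumke/ → woibuorumge.
Rule 4 (final vowel raising): /e/ is a mid vowel in word-final position, so it raises to [i]. /woibuorumge/ → woibuorumgi.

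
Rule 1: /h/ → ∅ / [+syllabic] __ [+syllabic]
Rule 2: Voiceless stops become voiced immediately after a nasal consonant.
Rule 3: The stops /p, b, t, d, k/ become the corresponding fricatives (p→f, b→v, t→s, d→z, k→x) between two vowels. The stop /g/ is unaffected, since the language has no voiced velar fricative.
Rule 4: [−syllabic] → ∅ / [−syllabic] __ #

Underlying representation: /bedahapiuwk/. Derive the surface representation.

Rule 1 (intervocalic h-deletion): /h/ occurs between vowels /a/ and /a/, so it deletes. /bedahapiuwk/ → bedaapiuwk.
Rule 2 (post-nasal voicing): no segment meets the environment; /bedaapiuwk/ is unchanged.
Rule 3 (intervocalic spirantization): /d/ is a stop between vowels /e/ and /a/, so it spirantizes to the fricative [z]. /p/ is a stop between vowels /a/ and /i/, so it spirantizes to the fricative [f]. /bedaapiuwk/ → bezaafiuwk.
Rule 4 (final cluster simplification): /k/ is the second consonant of a word-final cluster /wk/, so it deletes. /bezaafiuwk/ → bezaafiuw.

bezaafiuw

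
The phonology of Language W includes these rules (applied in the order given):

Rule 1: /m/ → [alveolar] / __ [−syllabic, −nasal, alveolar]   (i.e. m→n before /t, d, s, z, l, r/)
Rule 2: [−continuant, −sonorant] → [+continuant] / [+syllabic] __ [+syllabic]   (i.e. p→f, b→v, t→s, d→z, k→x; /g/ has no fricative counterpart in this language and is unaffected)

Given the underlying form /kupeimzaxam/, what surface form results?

kufeinzaxam

Rule 1 (nasal place assimilation): /m/ precedes the alveolar consonant /z/, so it assimilates in place to [n]. /kupeimzaxam/ → kupeinzaxam.
Rule 2 (intervocalic spirantization): /p/ is a stop between vowels /u/ and /e/, so it spirantizes to the fricative [f]. /kupeinzaxam/ → kufeinzaxam.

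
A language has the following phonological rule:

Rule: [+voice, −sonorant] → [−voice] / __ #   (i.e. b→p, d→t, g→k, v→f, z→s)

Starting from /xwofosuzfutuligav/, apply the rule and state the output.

xwofosuzfutuligaf

/v/ is a voiced obstruent in word-final position, so it devoices to [f].
The other instances of /z/, /g/ do not occur in the required environment and remain unchanged.
Surface form: [xwofosuzfutuligaf].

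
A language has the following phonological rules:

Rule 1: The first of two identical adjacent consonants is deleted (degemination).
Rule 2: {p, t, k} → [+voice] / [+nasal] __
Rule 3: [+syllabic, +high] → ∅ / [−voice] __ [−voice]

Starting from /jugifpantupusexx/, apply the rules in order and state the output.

jugifpandupsex

Rule 1 (degemination): /xx/ is a geminate; the first /x/ deletes. /jugifpantupusexx/ → jugifpantupusex.
Rule 2 (post-nasal voicing): /t/ is a voiceless stop immediately after the nasal /n/, so it voices to [d]. /jugifpantupusex/ → jugifpandupusex.
Rule 3 (high vowel syncope): /u/ is a high vowel flanked by voiceless consonants /p/ and /s/, so it deletes. /jugifpandupusex/ → jugifpandupsex.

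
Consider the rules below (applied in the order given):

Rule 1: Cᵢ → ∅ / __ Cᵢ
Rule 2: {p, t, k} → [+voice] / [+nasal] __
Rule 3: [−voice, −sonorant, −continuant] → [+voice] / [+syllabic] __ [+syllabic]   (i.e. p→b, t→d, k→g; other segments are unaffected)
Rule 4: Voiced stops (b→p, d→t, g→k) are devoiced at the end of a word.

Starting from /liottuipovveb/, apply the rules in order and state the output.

lioduibovep

Rule 1 (degemination): /tt/ is a geminate; the first /t/ deletes. /vv/ is a geminate; the first /v/ deletes. /liottuipovveb/ → liotuipoveb.
Rule 2 (post-nasal voicing): no segment meets the environment; /liotuipoveb/ is unchanged.
Rule 3 (intervocalic voicing): /t/ is a voiceless stop between vowels /o/ and /u/, so it voices to [d]. /p/ is a voiceless stop between vowels /i/ and /o/, so it voices to [b]. /liotuipoveb/ → lioduiboveb.
Rule 4 (final devoicing): /b/ is a voiced stop in word-final position, so it devoices to [p]. /lioduiboveb/ → lioduibovep.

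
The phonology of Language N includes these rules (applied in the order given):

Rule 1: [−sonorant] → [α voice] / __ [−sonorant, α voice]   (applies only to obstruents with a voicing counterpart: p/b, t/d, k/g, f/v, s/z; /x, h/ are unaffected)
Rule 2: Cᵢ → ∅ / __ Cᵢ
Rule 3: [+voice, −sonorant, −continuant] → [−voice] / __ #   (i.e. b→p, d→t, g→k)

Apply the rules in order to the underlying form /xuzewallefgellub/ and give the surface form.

xuzewalevgelup

Rule 1 (regressive voicing assimilation): /f/ precedes the voiced obstruent /g/, so it voices to [v] by assimilation. /xuzewallefgellub/ → xuzewallevgellub.
Rule 2 (degemination): /ll/ is a geminate; the first /l/ deletes. /ll/ is a geminate; the first /l/ deletes. /xuzewallevgellub/ → xuzewalevgelub.
Rule 3 (final devoicing): /b/ is a voiced stop in word-final position, so it devoices to [p]. /xuzewalevgelub/ → xuzewalevgelup.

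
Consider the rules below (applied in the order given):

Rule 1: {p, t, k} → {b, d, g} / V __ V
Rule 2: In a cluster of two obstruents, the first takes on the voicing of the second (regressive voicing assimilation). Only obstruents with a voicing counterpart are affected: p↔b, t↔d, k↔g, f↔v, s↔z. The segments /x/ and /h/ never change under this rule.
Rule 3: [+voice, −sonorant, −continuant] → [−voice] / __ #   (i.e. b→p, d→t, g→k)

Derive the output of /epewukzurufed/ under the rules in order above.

Rule 1 (intervocalic voicing): /p/ is a voiceless stop between vowels /e/ and /e/, so it voices to [b]. /epewukzurufed/ → ebewukzurufed.
Rule 2 (regressive voicing assimilation): /k/ precedes the voiced obstruent /z/, so it voices to [g] by assimilation. /ebewukzurufed/ → ebewugzurufed.
Rule 3 (final devoicing): /d/ is a voiced stop in word-final position, so it devoices to [t]. /ebewugzurufed/ → ebewugzurufet.

ebewugzurufet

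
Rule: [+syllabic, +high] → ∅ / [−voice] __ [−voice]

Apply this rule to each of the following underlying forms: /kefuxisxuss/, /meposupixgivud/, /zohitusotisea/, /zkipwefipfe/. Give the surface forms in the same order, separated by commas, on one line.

/kefuxisxuss/: /u/ is a high vowel flanked by voiceless consonants /f/ and /x/, so it deletes. /i/ is a high vowel flanked by voiceless consonants /x/ and /s/, so it deletes. /u/ is a high vowel flanked by voiceless consonants /x/ and /s/, so it deletes. → [kefxsxss].
/meposupixgivud/: /u/ is a high vowel flanked by voiceless consonants /s/ and /p/, so it deletes. /i/ is a high vowel flanked by voiceless consonants /p/ and /x/, so it deletes. → [mepospxgivud].
/zohitusotisea/: /i/ is a high vowel flanked by voiceless consonants /h/ and /t/, so it deletes. /u/ is a high vowel flanked by voiceless consonants /t/ and /s/, so it deletes. /i/ is a high vowel flanked by voiceless consonants /t/ and /s/, so it deletes. → [zohtsotsea].
/zkipwefipfe/: /i/ is a high vowel flanked by voiceless consonants /k/ and /p/, so it deletes. /i/ is a high vowel flanked by voiceless consonants /f/ and /p/, so it deletes. → [zkpwefpfe].

kefxsxss, mepospxgivud, zohtsotsea, zkpwefpfe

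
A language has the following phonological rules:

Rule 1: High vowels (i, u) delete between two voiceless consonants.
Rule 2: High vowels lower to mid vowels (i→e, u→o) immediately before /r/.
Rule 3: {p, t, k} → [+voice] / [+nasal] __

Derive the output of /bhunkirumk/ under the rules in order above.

Rule 1 (high vowel syncope): no segment meets the environment; /bhunkirumk/ is unchanged.
Rule 2 (pre-rhotic lowering): /i/ is a high vowel immediately before /r/, so it lowers to [e]. /bhunkirumk/ → bhunkerumk.
Rule 3 (post-nasal voicing): /k/ is a voiceless stop immediately after the nasal /n/, so it voices to [g]. /k/ is a voiceless stop immediately after the nasal /m/, so it voices to [g]. /bhunkerumk/ → bhungerumg.

bhungerumg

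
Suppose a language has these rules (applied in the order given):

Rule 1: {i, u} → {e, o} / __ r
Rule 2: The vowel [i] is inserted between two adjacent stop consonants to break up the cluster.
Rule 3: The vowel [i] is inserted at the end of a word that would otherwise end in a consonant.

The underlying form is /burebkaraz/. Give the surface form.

borebikarazi

Rule 1 (pre-rhotic lowering): /u/ is a high vowel immediately before /r/, so it lowers to [o]. /burebkaraz/ → borebkaraz.
Rule 2 (stop-cluster i-epenthesis): /b/ and /k/ form a stop–stop cluster, so [i] is inserted between them. /borebkaraz/ → borebikaraz.
Rule 3 (final i-epenthesis): the form ends in the consonant /z/, so [i] is inserted word-finally. /borebikaraz/ → borebikarazi.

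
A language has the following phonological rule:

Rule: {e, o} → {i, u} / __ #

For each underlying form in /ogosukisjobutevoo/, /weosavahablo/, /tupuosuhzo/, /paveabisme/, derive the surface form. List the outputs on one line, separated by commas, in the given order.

/ogosukisjobutevoo/: /o/ is a mid vowel in word-final position, so it raises to [u]. → [ogosukisjobutevou].
/weosavahablo/: /o/ is a mid vowel in word-final position, so it raises to [u]. → [weosavahablu].
/tupuosuhzo/: /o/ is a mid vowel in word-final position, so it raises to [u]. → [tupuosuhzu].
/paveabisme/: /e/ is a mid vowel in word-final position, so it raises to [i]. → [paveabismi].

ogosukisjobutevou, weosavahablu, tupuosuhzu, paveabismi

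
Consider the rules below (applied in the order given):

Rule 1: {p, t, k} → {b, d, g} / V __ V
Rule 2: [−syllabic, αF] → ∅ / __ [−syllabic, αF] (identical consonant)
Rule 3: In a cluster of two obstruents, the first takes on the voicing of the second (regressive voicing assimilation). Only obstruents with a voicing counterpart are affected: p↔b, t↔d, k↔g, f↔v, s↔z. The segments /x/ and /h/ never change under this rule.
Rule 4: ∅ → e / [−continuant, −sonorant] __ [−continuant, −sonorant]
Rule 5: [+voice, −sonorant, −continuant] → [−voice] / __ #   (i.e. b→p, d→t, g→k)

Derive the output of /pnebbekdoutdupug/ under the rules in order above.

Rule 1 (intervocalic voicing): /p/ is a voiceless stop between vowels /u/ and /u/, so it voices to [b]. /pnebbekdoutdupug/ → pnebbekdoutdubug.
Rule 2 (degemination): /bb/ is a geminate; the first /b/ deletes. /pnebbekdoutdubug/ → pnebekdoutdubug.
Rule 3 (regressive voicing assimilation): /k/ precedes the voiced obstruent /d/, so it voices to [g] by assimilation. /t/ precedes the voiced obstruent /d/, so it voices to [d] by assimilation. /pnebekdoutdubug/ → pnebegdouddubug.
Rule 4 (stop-cluster e-epenthesis): /g/ and /d/ form a stop–stop cluster, so [e] is inserted between them. /d/ and /d/ form a stop–stop cluster, so [e] is inserted between them. /pnebegdouddubug/ → pnebegedoudedubug.
Rule 5 (final devoicing): /g/ is a voiced stop in word-final position, so it devoices to [k]. /pnebegedoudedubug/ → pnebegedoudedubuk.

pnebegedoudedubuk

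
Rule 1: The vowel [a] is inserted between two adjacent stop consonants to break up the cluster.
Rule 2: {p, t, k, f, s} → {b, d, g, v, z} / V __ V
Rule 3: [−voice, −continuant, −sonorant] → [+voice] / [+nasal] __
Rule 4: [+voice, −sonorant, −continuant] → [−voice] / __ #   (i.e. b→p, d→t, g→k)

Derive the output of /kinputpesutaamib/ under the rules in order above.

kinbudabezudaamip

Rule 1 (stop-cluster a-epenthesis): /t/ and /p/ form a stop–stop cluster, so [a] is inserted between them. /kinputpesutaamib/ → kinputapesutaamib.
Rule 2 (intervocalic voicing): /t/ is a voiceless obstruent between vowels /u/ and /a/, so it voices to [d]. /p/ is a voiceless obstruent between vowels /a/ and /e/, so it voices to [b]. /s/ is a voiceless obstruent between vowels /e/ and /u/, so it voices to [z]. /t/ is a voiceless obstruent between vowels /u/ and /a/, so it voices to [d]. /kinputapesutaamib/ → kinpudabezudaamib.
Rule 3 (post-nasal voicing): /p/ is a voiceless stop immediately after the nasal /n/, so it voices to [b]. /kinpudabezudaamib/ → kinbudabezudaamib.
Rule 4 (final devoicing): /b/ is a voiced stop in word-final position, so it devoices to [p]. /kinbudabezudaamib/ → kinbudabezudaamip.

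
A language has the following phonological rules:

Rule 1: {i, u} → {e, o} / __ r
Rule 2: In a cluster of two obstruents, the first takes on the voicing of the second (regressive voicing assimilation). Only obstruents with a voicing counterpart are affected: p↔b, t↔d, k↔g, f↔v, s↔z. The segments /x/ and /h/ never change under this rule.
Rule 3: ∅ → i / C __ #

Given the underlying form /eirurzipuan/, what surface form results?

eerorzipuani

Rule 1 (pre-rhotic lowering): /i/ is a high vowel immediately before /r/, so it lowers to [e]. /u/ is a high vowel immediately before /r/, so it lowers to [o]. /eirurzipuan/ → eerorzipuan.
Rule 2 (regressive voicing assimilation): no segment meets the environment; /eerorzipuan/ is unchanged.
Rule 3 (final i-epenthesis): the form ends in the consonant /n/, so [i] is inserted word-finally. /eerorzipuan/ → eerorzipuani.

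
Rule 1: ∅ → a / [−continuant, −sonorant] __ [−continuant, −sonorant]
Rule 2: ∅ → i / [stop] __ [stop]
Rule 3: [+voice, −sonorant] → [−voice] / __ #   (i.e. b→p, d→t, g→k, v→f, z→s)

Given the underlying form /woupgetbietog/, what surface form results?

woupagetabietok

Rule 1 (stop-cluster a-epenthesis): /p/ and /g/ form a stop–stop cluster, so [a] is inserted between them. /t/ and /b/ form a stop–stop cluster, so [a] is inserted between them. /woupgetbietog/ → woupagetabietog.
Rule 2 (stop-cluster i-epenthesis): no segment meets the environment; /woupagetabietog/ is unchanged.
Rule 3 (final devoicing): /g/ is a voiced obstruent in word-final position, so it devoices to [k]. /woupagetabietog/ → woupagetabietok.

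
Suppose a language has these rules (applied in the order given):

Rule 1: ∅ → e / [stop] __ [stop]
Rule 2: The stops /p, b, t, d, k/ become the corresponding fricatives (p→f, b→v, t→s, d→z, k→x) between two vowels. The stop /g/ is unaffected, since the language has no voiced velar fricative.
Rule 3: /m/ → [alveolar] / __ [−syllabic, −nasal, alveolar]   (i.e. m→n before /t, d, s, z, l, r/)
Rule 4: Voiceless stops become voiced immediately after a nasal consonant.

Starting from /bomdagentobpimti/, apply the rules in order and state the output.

Rule 1 (stop-cluster e-epenthesis): /b/ and /p/ form a stop–stop cluster, so [e] is inserted between them. /bomdagentobpimti/ → bomdagentobepimti.
Rule 2 (intervocalic spirantization): /b/ is a stop between vowels /o/ and /e/, so it spirantizes to the fricative [v]. /p/ is a stop between vowels /e/ and /i/, so it spirantizes to the fricative [f]. /bomdagentobepimti/ → bomdagentovefimti.
Rule 3 (nasal place assimilation): /m/ precedes the alveolar consonant /d/, so it assimilates in place to [n]. /m/ precedes the alveolar consonant /t/, so it assimilates in place to [n]. /bomdagentovefimti/ → bondagentovefinti.
Rule 4 (post-nasal voicing): /t/ is a voiceless stop immediately after the nasal /n/, so it voices to [d]. /t/ is a voiceless stop immediately after the nasal /n/, so it voices to [d]. /bondagentovefinti/ → bondagendovefindi.

bondagendovefindi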